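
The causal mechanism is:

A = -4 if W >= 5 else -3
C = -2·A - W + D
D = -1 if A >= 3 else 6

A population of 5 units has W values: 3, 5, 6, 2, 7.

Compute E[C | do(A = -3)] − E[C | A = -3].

Under do(A=-3), A's equation is replaced by A=-3 for every unit. Per-unit C: 9, 7, 6, 10, 5. Mean = 7.4.
E[C|A=-3] averages over only the 2 units with A=-3 (W = 3, 2): C = 9, 10, mean 9.5.
Difference = 7.4 − 9.5 = -2.1.

-2.1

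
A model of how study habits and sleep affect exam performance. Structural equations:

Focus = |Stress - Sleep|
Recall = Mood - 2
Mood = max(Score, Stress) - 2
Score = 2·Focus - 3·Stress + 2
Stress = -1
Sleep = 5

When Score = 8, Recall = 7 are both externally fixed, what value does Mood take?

Setting Score = 8, Recall = 7 by intervention discards those variables' equations.
Mood = max(Score, Stress) - 2  [with Score=8, Stress=-1]  = 6

6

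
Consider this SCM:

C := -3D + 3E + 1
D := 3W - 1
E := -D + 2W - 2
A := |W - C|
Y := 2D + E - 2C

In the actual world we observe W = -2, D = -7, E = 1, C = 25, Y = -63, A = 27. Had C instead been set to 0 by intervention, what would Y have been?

Intervening sets C = 0 and removes its equation (C := -3D + 3E + 1).
D = 3W - 1  [with W=-2]  = -7
E = -D + 2W - 2  [with D=-7, W=-2]  = 1
Y = 2D + E - 2C  [with D=-7, E=1, C=0]  = -13

-13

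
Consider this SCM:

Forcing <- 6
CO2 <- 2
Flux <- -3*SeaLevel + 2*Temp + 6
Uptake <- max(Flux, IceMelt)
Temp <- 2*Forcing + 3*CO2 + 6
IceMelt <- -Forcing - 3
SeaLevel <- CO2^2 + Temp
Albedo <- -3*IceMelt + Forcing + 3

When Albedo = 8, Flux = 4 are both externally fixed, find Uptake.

Under do(Albedo = 8, Flux = 4), each intervened variable's structural equation is replaced by its fixed value.
IceMelt = -Forcing - 3  [with Forcing=6]  = -9
Uptake = max(Flux, IceMelt)  [with Flux=4, IceMelt=-9]  = 4

4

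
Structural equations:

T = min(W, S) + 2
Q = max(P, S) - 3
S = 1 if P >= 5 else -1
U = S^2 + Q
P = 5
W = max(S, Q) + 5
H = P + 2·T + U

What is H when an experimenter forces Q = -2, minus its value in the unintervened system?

-4

The intervention breaks the incoming arrows to Q: Q = max(P, S) - 3 no longer applies, and Q = -2.
S = 1 if P >= 5 else -1  [with P=5]  = 1
W = max(S, Q) + 5  [with S=1, Q=-2]  = 6
U = S^2 + Q  [with S=1, Q=-2]  = -1
T = min(W, S) + 2  [with W=6, S=1]  = 3
H = P + 2·T + U  [with P=5, T=3, U=-1]  = 10
Without intervention: S = 1 if P >= 5 else -1  [with P=5]  = 1; Q = max(P, S) - 3  [with P=5, S=1]  = 2; W = max(S, Q) + 5  [with S=1, Q=2]  = 7; U = S^2 + Q  [with S=1, Q=2]  = 3; T = min(W, S) + 2  [with W=7, S=1]  = 3; H = P + 2·T + U  [with P=5, T=3, U=3]  = 14.
Change = 10 − 14 = -4.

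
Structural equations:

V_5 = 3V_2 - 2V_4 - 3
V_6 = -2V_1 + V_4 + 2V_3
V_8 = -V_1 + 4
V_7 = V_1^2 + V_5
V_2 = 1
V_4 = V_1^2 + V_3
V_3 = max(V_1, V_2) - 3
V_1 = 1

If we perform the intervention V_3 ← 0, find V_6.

The intervention breaks the incoming arrows to V_3: V_3 = max(V_1, V_2) - 3 no longer applies, and V_3 = 0.
V_4 = V_1^2 + V_3  [with V_1=1, V_3=0]  = 1
V_6 = -2V_1 + V_4 + 2V_3  [with V_1=1, V_4=1, V_3=0]  = -1

-1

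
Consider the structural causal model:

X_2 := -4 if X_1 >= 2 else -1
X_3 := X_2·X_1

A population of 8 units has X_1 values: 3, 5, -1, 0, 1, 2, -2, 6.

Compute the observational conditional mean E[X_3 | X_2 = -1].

0.5

Observing X_2=-1 restricts to units where X_2's equation naturally yields -1: X_1 ∈ {-1, 0, 1, -2}. In that subpopulation X_3 = 1, 0, -1, 2, mean 0.5.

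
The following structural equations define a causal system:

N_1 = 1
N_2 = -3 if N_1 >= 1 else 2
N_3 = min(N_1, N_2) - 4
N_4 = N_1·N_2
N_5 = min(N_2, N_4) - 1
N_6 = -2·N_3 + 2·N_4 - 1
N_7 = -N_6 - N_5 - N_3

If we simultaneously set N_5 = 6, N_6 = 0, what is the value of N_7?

1

Under do(N_5 = 6, N_6 = 0), each intervened variable's structural equation is replaced by its fixed value.
N_2 = -3 if N_1 >= 1 else 2  [with N_1=1]  = -3
N_3 = min(N_1, N_2) - 4  [with N_1=1, N_2=-3]  = -7
N_7 = -N_6 - N_5 - N_3  [with N_6=0, N_5=6, N_3=-7]  = 1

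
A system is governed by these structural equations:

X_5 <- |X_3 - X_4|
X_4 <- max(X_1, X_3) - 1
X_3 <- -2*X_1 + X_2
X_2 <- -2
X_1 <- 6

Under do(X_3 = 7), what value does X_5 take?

1

do(X_3=7) replaces the equation X_3 <- -2*X_1 + X_2 with the constant X_3 = 7.
X_4 = max(X_1, X_3) - 1  [with X_1=6, X_3=7]  = 6
X_5 = |X_3 - X_4|  [with X_3=7, X_4=6]  = 1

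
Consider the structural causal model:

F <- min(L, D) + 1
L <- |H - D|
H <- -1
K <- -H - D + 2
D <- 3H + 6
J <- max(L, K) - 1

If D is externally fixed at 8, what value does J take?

Under do(D=8), the mechanism D <- 3H + 6 is discarded; D is fixed at 8.
L = |H - D|  [with H=-1, D=8]  = 9
K = -H - D + 2  [with H=-1, D=8]  = -5
J = max(L, K) - 1  [with L=9, K=-5]  = 8

8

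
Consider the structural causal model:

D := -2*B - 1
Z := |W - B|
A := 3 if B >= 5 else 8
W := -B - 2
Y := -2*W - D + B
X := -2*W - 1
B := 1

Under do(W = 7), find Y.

Under do(W=7), the mechanism W := -B - 2 is discarded; W is fixed at 7.
D = -2*B - 1  [with B=1]  = -3
Y = -2*W - D + B  [with W=7, D=-3, B=1]  = -10

-10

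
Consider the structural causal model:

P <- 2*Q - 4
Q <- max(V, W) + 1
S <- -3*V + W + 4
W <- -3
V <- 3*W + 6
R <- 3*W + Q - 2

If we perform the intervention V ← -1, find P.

do(V=-1) replaces the equation V <- 3*W + 6 with the constant V = -1.
Q = max(V, W) + 1  [with V=-1, W=-3]  = 0
P = 2*Q - 4  [with Q=0]  = -4

-4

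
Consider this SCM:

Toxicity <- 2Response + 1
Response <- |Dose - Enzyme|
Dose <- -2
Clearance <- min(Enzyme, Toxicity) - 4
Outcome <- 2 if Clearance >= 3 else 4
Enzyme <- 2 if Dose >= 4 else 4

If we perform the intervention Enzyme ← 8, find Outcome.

Under do(Enzyme=8), the mechanism Enzyme <- 2 if Dose >= 4 else 4 is discarded; Enzyme is fixed at 8.
Response = |Dose - Enzyme|  [with Dose=-2, Enzyme=8]  = 10
Toxicity = 2Response + 1  [with Response=10]  = 21
Clearance = min(Enzyme, Toxicity) - 4  [with Enzyme=8, Toxicity=21]  = 4
Outcome = 2 if Clearance >= 3 else 4  [with Clearance=4]  = 2

2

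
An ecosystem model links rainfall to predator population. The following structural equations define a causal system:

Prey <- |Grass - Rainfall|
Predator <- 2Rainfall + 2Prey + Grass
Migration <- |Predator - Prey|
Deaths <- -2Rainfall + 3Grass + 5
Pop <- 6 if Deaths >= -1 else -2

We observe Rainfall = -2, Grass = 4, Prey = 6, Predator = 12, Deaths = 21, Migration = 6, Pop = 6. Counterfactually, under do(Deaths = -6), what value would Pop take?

-2

Under do(Deaths=-6), the mechanism Deaths <- -2Rainfall + 3Grass + 5 is discarded; Deaths is fixed at -6.
Pop = 6 if Deaths >= -1 else -2  [with Deaths=-6]  = -2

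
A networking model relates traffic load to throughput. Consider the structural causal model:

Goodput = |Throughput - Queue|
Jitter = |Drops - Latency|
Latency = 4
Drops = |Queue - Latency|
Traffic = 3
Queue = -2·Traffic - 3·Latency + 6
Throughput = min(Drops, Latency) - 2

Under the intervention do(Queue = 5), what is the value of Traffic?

3

Under do(Queue=5), the mechanism Queue = -2·Traffic - 3·Latency + 6 is discarded; Queue is fixed at 5.
Traffic is not downstream of the intervention, so its value is determined by the original equations.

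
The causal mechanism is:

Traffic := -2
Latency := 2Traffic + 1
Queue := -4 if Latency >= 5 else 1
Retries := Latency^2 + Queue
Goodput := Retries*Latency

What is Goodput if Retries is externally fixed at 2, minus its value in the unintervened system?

Intervening sets Retries = 2 and removes its equation (Retries := Latency^2 + Queue).
Latency = 2Traffic + 1  [with Traffic=-2]  = -3
Goodput = Retries*Latency  [with Retries=2, Latency=-3]  = -6
Without intervention: Latency = 2Traffic + 1  [with Traffic=-2]  = -3; Queue = -4 if Latency >= 5 else 1  [with Latency=-3]  = 1; Retries = Latency^2 + Queue  [with Latency=-3, Queue=1]  = 10; Goodput = Retries*Latency  [with Retries=10, Latency=-3]  = -30.
Change = -6 − (-30) = 24.

24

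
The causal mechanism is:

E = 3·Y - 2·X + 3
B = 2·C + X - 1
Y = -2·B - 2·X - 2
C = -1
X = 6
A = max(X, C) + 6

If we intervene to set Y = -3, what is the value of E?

-18

Under do(Y=-3), the mechanism Y = -2·B - 2·X - 2 is discarded; Y is fixed at -3.
E = 3·Y - 2·X + 3  [with Y=-3, X=6]  = -18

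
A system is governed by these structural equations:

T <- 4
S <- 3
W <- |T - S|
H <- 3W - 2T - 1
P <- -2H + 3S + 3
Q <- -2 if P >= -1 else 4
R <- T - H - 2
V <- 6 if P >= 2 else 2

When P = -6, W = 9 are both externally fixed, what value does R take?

The joint intervention fixes P = -6, W = 9, removing each variable's own equation.
H = 3W - 2T - 1  [with W=9, T=4]  = 18
R = T - H - 2  [with T=4, H=18]  = -16

-16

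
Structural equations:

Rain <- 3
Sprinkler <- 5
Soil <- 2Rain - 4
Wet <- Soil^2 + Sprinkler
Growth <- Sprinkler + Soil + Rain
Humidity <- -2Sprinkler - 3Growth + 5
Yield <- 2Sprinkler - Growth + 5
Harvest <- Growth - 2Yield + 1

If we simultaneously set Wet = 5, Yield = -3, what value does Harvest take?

Setting Wet = 5, Yield = -3 by intervention discards those variables' equations.
Soil = 2Rain - 4  [with Rain=3]  = 2
Growth = Sprinkler + Soil + Rain  [with Sprinkler=5, Soil=2, Rain=3]  = 10
Harvest = Growth - 2Yield + 1  [with Growth=10, Yield=-3]  = 17

17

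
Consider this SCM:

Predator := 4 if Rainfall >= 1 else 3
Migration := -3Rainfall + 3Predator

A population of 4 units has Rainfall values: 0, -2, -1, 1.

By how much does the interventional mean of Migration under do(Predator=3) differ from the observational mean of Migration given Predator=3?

do(Predator=3) breaks Predator's dependence on Rainfall. With Predator=3 fixed, Migration across the units is 9, 15, 12, 6, mean 10.5.
Observing Predator=3 restricts to units where Predator's equation naturally yields 3: Rainfall ∈ {0, -2, -1}. In that subpopulation Migration = 9, 15, 12, mean 12.
Difference = 10.5 − 12 = -1.5.

-1.5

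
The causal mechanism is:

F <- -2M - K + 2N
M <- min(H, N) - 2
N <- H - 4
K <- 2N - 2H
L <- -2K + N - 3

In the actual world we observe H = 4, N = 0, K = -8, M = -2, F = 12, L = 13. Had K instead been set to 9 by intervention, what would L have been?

The intervention breaks the incoming arrows to K: K <- 2N - 2H no longer applies, and K = 9.
N = H - 4  [with H=4]  = 0
L = -2K + N - 3  [with K=9, N=0]  = -21

-21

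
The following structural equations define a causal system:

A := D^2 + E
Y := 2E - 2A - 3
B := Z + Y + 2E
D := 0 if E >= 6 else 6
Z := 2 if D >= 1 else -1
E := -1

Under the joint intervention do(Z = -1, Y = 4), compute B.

Setting Z = -1, Y = 4 by intervention discards those variables' equations.
B = Z + Y + 2E  [with Z=-1, Y=4, E=-1]  = 1

1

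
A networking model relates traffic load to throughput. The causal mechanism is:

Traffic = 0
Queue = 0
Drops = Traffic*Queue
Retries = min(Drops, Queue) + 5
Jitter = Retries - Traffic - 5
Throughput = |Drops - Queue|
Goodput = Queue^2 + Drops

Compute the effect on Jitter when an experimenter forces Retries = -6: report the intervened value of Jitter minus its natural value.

-11

Intervening sets Retries = -6 and removes its equation (Retries = min(Drops, Queue) + 5).
Jitter = Retries - Traffic - 5  [with Retries=-6, Traffic=0]  = -11
Without intervention: Drops = Traffic*Queue  [with Traffic=0, Queue=0]  = 0; Retries = min(Drops, Queue) + 5  [with Drops=0, Queue=0]  = 5; Jitter = Retries - Traffic - 5  [with Retries=5, Traffic=0]  = 0.
Change = -11 − 0 = -11.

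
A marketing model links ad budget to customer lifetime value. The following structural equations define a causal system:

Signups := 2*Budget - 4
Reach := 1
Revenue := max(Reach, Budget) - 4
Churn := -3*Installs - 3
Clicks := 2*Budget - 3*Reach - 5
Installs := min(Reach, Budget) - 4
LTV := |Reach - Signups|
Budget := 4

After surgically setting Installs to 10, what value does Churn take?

Under do(Installs=10), the mechanism Installs := min(Reach, Budget) - 4 is discarded; Installs is fixed at 10.
Churn = -3*Installs - 3  [with Installs=10]  = -33

-33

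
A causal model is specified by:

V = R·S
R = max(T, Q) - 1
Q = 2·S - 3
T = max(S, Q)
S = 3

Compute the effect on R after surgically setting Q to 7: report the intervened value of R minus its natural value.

Under do(Q=7), the mechanism Q = 2·S - 3 is discarded; Q is fixed at 7.
T = max(S, Q)  [with S=3, Q=7]  = 7
R = max(T, Q) - 1  [with T=7, Q=7]  = 6
Without intervention: Q = 2·S - 3  [with S=3]  = 3; T = max(S, Q)  [with S=3, Q=3]  = 3; R = max(T, Q) - 1  [with T=3, Q=3]  = 2.
Change = 6 − 2 = 4.

4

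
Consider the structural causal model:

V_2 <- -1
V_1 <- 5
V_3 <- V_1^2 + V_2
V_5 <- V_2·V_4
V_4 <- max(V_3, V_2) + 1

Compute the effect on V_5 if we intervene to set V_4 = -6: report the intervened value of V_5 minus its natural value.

31

Intervening sets V_4 = -6 and removes its equation (V_4 <- max(V_3, V_2) + 1).
V_5 = V_2·V_4  [with V_2=-1, V_4=-6]  = 6
Without intervention: V_3 = V_1^2 + V_2  [with V_1=5, V_2=-1]  = 24; V_4 = max(V_3, V_2) + 1  [with V_3=24, V_2=-1]  = 25; V_5 = V_2·V_4  [with V_2=-1, V_4=25]  = -25.
Change = 6 − (-25) = 31.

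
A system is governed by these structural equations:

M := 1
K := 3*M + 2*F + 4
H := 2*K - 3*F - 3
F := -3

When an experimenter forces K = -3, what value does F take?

-3

Under do(K=-3), the mechanism K := 3*M + 2*F + 4 is discarded; K is fixed at -3.
Since F is not a descendant of the intervened variable, it is unaffected.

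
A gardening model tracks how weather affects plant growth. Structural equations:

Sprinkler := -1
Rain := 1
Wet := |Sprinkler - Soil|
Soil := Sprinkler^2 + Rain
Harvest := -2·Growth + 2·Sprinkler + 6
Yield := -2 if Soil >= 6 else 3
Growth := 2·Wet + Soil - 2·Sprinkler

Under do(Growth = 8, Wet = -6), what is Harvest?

Setting Growth = 8, Wet = -6 by intervention discards those variables' equations.
Harvest = -2·Growth + 2·Sprinkler + 6  [with Growth=8, Sprinkler=-1]  = -12

-12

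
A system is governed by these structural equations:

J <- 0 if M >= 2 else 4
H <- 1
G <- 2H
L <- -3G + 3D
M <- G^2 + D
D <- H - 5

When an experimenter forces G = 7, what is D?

The intervention breaks the incoming arrows to G: G <- 2H no longer applies, and G = 7.
Since D is not a descendant of the intervened variable, it is unaffected.
D = H - 5  [with H=1]  = -4

-4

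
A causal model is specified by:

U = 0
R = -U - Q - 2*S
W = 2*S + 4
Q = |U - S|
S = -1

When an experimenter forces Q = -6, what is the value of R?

8

The intervention breaks the incoming arrows to Q: Q = |U - S| no longer applies, and Q = -6.
R = -U - Q - 2*S  [with U=0, Q=-6, S=-1]  = 8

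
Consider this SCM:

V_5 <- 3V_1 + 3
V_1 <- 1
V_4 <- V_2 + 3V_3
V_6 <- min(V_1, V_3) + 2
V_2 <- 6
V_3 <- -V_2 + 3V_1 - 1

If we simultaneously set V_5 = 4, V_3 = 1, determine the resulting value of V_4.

9

Under do(V_5 = 4, V_3 = 1), each intervened variable's structural equation is replaced by its fixed value.
V_4 = V_2 + 3V_3  [with V_2=6, V_3=1]  = 9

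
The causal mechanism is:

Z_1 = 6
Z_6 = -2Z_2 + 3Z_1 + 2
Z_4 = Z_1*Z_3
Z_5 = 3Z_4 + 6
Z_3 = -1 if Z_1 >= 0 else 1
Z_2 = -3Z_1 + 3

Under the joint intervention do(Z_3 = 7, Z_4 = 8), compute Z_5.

30

Setting Z_3 = 7, Z_4 = 8 by intervention discards those variables' equations.
Z_5 = 3Z_4 + 6  [with Z_4=8]  = 30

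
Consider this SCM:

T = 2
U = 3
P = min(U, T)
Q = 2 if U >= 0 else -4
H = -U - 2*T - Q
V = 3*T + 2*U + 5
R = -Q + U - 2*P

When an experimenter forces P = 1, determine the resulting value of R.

-1

The intervention breaks the incoming arrows to P: P = min(U, T) no longer applies, and P = 1.
Q = 2 if U >= 0 else -4  [with U=3]  = 2
R = -Q + U - 2*P  [with Q=2, U=3, P=1]  = -1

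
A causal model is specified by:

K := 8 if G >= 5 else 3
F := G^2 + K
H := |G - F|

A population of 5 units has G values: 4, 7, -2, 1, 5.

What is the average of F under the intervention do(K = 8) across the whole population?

Every unit gets K=8 under the intervention. F values become 24, 57, 12, 9, 33; E[F|do(K=8)] = 27.

27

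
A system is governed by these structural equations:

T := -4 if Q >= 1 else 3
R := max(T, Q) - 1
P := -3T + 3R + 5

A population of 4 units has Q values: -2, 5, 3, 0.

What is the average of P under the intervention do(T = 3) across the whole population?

3.5

Every unit gets T=3 under the intervention. P values become 2, 8, 2, 2; E[P|do(T=3)] = 3.5.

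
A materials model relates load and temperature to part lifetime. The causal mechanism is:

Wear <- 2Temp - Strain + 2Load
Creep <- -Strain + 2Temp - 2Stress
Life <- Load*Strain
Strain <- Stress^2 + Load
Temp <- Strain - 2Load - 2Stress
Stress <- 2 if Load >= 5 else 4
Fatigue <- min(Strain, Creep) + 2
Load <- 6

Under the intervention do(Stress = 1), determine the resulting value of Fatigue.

-21

Under do(Stress=1), the mechanism Stress <- 2 if Load >= 5 else 4 is discarded; Stress is fixed at 1.
Strain = Stress^2 + Load  [with Stress=1, Load=6]  = 7
Temp = Strain - 2Load - 2Stress  [with Strain=7, Load=6, Stress=1]  = -7
Creep = -Strain + 2Temp - 2Stress  [with Strain=7, Temp=-7, Stress=1]  = -23
Fatigue = min(Strain, Creep) + 2  [with Strain=7, Creep=-23]  = -21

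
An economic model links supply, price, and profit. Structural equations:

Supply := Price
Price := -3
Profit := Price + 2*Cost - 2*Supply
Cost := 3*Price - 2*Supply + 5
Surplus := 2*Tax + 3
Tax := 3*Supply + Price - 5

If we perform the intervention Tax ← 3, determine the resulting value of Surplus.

Under do(Tax=3), the mechanism Tax := 3*Supply + Price - 5 is discarded; Tax is fixed at 3.
Surplus = 2*Tax + 3  [with Tax=3]  = 9

9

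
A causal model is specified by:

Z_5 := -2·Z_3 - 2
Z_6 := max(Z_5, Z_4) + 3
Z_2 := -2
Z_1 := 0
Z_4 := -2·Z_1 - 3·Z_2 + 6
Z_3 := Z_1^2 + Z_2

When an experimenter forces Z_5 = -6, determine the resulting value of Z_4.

12

The intervention breaks the incoming arrows to Z_5: Z_5 := -2·Z_3 - 2 no longer applies, and Z_5 = -6.
Since Z_4 is not a descendant of the intervened variable, it is unaffected.
Z_4 = -2·Z_1 - 3·Z_2 + 6  [with Z_1=0, Z_2=-2]  = 12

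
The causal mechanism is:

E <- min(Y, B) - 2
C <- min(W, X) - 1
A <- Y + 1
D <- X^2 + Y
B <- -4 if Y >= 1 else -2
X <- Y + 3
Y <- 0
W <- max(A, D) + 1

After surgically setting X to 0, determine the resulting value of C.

-1

do(X=0) replaces the equation X <- Y + 3 with the constant X = 0.
D = X^2 + Y  [with X=0, Y=0]  = 0
A = Y + 1  [with Y=0]  = 1
W = max(A, D) + 1  [with A=1, D=0]  = 2
C = min(W, X) - 1  [with W=2, X=0]  = -1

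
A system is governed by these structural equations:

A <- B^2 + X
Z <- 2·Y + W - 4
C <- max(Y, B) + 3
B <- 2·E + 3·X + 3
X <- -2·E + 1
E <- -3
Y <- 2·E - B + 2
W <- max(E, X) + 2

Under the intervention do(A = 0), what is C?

21

Intervening sets A = 0 and removes its equation (A <- B^2 + X).
Since C is not a descendant of the intervened variable, it is unaffected.
X = -2·E + 1  [with E=-3]  = 7
B = 2·E + 3·X + 3  [with E=-3, X=7]  = 18
Y = 2·E - B + 2  [with E=-3, B=18]  = -22
C = max(Y, B) + 3  [with Y=-22, B=18]  = 21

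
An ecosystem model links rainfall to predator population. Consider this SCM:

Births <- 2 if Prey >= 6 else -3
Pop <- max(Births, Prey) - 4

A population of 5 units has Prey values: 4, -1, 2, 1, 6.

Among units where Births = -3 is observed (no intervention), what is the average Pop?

Observing Births=-3 restricts to units where Births's equation naturally yields -3: Prey ∈ {4, -1, 2, 1}. In that subpopulation Pop = 0, -5, -2, -3, mean -2.5.

-2.5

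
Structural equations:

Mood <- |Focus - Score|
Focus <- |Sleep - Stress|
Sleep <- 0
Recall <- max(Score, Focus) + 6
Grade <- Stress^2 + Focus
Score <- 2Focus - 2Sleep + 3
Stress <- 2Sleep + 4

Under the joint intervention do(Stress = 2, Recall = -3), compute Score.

7

The joint intervention fixes Stress = 2, Recall = -3, removing each variable's own equation.
Focus = |Sleep - Stress|  [with Sleep=0, Stress=2]  = 2
Score = 2Focus - 2Sleep + 3  [with Focus=2, Sleep=0]  = 7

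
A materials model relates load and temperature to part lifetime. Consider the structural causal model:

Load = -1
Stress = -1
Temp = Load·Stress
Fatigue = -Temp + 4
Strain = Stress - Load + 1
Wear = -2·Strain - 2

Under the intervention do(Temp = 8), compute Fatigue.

-4

Under do(Temp=8), the mechanism Temp = Load·Stress is discarded; Temp is fixed at 8.
Fatigue = -Temp + 4  [with Temp=8]  = -4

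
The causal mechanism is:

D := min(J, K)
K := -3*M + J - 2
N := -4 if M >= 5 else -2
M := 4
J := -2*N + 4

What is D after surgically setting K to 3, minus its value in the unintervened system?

Intervening sets K = 3 and removes its equation (K := -3*M + J - 2).
N = -4 if M >= 5 else -2  [with M=4]  = -2
J = -2*N + 4  [with N=-2]  = 8
D = min(J, K)  [with J=8, K=3]  = 3
Without intervention: N = -4 if M >= 5 else -2  [with M=4]  = -2; J = -2*N + 4  [with N=-2]  = 8; K = -3*M + J - 2  [with M=4, J=8]  = -6; D = min(J, K)  [with J=8, K=-6]  = -6.
Change = 3 − (-6) = 9.

9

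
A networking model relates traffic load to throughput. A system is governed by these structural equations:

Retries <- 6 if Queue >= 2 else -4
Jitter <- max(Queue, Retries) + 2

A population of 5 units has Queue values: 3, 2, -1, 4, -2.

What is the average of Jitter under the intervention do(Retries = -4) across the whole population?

3.2

Under do(Retries=-4), Retries's equation is replaced by Retries=-4 for every unit. Per-unit Jitter: 5, 4, 1, 6, 0. Mean = 3.2.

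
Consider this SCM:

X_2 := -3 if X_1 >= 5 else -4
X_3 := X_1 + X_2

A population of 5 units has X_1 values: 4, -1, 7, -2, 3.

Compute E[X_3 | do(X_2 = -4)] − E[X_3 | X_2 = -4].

1.2

The intervention sets X_2=-4 in all 5 units regardless of X_1. Recomputing X_3 per unit gives 0, -5, 3, -6, -1; average -1.8.
Observing X_2=-4 restricts to units where X_2's equation naturally yields -4: X_1 ∈ {4, -1, -2, 3}. In that subpopulation X_3 = 0, -5, -6, -1, mean -3.
Difference = -1.8 − (-3) = 1.2.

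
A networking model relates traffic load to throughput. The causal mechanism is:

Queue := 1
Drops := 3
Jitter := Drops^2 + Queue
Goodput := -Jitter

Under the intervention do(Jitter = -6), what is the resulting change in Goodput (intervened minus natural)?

16

The intervention breaks the incoming arrows to Jitter: Jitter := Drops^2 + Queue no longer applies, and Jitter = -6.
Goodput = -Jitter  [with Jitter=-6]  = 6
Without intervention: Jitter = Drops^2 + Queue  [with Drops=3, Queue=1]  = 10; Goodput = -Jitter  [with Jitter=10]  = -10.
Change = 6 − (-10) = 16.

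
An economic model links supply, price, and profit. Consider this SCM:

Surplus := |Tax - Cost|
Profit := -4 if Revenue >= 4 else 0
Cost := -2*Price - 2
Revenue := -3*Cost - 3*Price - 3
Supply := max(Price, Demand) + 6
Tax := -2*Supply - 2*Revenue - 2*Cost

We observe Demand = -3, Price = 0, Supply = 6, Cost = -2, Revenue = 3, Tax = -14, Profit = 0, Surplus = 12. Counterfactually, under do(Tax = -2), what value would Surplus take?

Intervening sets Tax = -2 and removes its equation (Tax := -2*Supply - 2*Revenue - 2*Cost).
Cost = -2*Price - 2  [with Price=0]  = -2
Surplus = |Tax - Cost|  [with Tax=-2, Cost=-2]  = 0

0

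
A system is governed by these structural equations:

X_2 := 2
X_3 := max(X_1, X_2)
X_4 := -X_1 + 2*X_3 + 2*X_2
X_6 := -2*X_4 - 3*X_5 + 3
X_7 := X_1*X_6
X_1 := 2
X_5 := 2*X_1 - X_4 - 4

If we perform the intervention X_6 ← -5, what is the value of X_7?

-10

Intervening sets X_6 = -5 and removes its equation (X_6 := -2*X_4 - 3*X_5 + 3).
X_7 = X_1*X_6  [with X_1=2, X_6=-5]  = -10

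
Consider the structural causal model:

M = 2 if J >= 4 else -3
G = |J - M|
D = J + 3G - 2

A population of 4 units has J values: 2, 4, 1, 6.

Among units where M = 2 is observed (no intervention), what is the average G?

E[G|M=2] averages over only the 2 units with M=2 (J = 4, 6): G = 2, 4, mean 3.

3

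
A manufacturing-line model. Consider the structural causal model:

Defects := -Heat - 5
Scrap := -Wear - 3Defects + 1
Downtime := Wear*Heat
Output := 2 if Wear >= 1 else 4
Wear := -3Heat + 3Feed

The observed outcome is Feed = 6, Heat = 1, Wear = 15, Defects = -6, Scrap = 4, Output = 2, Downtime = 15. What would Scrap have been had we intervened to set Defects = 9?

Intervening sets Defects = 9 and removes its equation (Defects := -Heat - 5).
Wear = -3Heat + 3Feed  [with Heat=1, Feed=6]  = 15
Scrap = -Wear - 3Defects + 1  [with Wear=15, Defects=9]  = -41

-41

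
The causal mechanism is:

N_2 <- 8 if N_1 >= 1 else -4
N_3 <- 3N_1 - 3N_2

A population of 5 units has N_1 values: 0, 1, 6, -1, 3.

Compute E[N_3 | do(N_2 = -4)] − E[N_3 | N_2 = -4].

do(N_2=-4) breaks N_2's dependence on N_1. With N_2=-4 fixed, N_3 across the units is 12, 15, 30, 9, 21, mean 17.4.
Observing N_2=-4 restricts to units where N_2's equation naturally yields -4: N_1 ∈ {0, -1}. In that subpopulation N_3 = 12, 9, mean 10.5.
Difference = 17.4 − 10.5 = 6.9.

6.9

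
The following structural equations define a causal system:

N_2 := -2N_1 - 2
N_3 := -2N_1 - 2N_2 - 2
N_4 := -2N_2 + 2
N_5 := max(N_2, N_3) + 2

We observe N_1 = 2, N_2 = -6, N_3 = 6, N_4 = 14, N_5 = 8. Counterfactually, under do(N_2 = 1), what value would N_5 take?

3

do(N_2=1) replaces the equation N_2 := -2N_1 - 2 with the constant N_2 = 1.
N_3 = -2N_1 - 2N_2 - 2  [with N_1=2, N_2=1]  = -8
N_5 = max(N_2, N_3) + 2  [with N_2=1, N_3=-8]  = 3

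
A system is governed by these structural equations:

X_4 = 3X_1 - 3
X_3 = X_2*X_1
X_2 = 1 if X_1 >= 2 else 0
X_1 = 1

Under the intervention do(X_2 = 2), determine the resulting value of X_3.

2

The intervention breaks the incoming arrows to X_2: X_2 = 1 if X_1 >= 2 else 0 no longer applies, and X_2 = 2.
X_3 = X_2*X_1  [with X_2=2, X_1=1]  = 2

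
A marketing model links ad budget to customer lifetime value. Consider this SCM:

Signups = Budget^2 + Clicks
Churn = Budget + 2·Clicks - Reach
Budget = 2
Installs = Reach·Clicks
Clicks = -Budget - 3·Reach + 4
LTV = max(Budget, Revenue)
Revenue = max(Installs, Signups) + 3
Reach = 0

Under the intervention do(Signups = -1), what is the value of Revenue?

3

Under do(Signups=-1), the mechanism Signups = Budget^2 + Clicks is discarded; Signups is fixed at -1.
Clicks = -Budget - 3·Reach + 4  [with Budget=2, Reach=0]  = 2
Installs = Reach·Clicks  [with Reach=0, Clicks=2]  = 0
Revenue = max(Installs, Signups) + 3  [with Installs=0, Signups=-1]  = 3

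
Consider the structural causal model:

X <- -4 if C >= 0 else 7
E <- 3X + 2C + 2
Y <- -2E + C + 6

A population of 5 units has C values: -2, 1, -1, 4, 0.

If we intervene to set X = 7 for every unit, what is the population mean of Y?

-41.2

Every unit gets X=7 under the intervention. Y values become -34, -43, -37, -52, -40; E[Y|do(X=7)] = -41.2.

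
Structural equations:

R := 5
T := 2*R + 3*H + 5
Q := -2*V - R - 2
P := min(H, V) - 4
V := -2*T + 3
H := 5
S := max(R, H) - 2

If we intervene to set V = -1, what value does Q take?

Intervening sets V = -1 and removes its equation (V := -2*T + 3).
Q = -2*V - R - 2  [with V=-1, R=5]  = -5

-5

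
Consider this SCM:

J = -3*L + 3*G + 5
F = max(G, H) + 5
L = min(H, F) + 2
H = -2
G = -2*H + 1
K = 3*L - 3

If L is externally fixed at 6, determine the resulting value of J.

2

Under do(L=6), the mechanism L = min(H, F) + 2 is discarded; L is fixed at 6.
G = -2*H + 1  [with H=-2]  = 5
J = -3*L + 3*G + 5  [with L=6, G=5]  = 2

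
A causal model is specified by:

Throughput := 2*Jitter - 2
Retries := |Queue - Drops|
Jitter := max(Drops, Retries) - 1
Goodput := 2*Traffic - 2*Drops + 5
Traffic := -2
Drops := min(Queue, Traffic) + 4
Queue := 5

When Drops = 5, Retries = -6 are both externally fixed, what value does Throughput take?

6

Setting Drops = 5, Retries = -6 by intervention discards those variables' equations.
Jitter = max(Drops, Retries) - 1  [with Drops=5, Retries=-6]  = 4
Throughput = 2*Jitter - 2  [with Jitter=4]  = 6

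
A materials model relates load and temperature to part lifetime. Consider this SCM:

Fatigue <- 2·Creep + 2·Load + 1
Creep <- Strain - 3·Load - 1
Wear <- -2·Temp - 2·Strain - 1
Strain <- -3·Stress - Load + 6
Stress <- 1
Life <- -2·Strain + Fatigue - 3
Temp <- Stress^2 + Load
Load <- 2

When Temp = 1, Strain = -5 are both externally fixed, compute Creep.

-12

The joint intervention fixes Temp = 1, Strain = -5, removing each variable's own equation.
Creep = Strain - 3·Load - 1  [with Strain=-5, Load=2]  = -12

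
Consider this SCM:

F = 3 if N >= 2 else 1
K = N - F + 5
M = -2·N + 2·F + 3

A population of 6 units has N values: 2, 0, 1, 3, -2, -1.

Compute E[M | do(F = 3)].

8

do(F=3) breaks F's dependence on N. With F=3 fixed, M across the units is 5, 9, 7, 3, 13, 11, mean 8.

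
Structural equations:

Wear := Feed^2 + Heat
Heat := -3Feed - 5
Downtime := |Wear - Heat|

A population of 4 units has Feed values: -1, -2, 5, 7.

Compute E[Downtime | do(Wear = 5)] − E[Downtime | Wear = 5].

The intervention sets Wear=5 in all 4 units regardless of Feed. Recomputing Downtime per unit gives 7, 4, 25, 31; average 16.75.
Conditioning on Wear=5 selects the 2 unit(s) with Feed ∈ {-2, 5}. Their Downtime values: 4, 25. Mean = 14.5.
Difference = 16.75 − 14.5 = 2.25.

2.25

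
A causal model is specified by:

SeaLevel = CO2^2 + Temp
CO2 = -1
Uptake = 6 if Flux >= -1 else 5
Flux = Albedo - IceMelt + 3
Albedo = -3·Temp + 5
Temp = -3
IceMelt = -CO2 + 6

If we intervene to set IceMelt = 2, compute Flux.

15

The intervention breaks the incoming arrows to IceMelt: IceMelt = -CO2 + 6 no longer applies, and IceMelt = 2.
Albedo = -3·Temp + 5  [with Temp=-3]  = 14
Flux = Albedo - IceMelt + 3  [with Albedo=14, IceMelt=2]  = 15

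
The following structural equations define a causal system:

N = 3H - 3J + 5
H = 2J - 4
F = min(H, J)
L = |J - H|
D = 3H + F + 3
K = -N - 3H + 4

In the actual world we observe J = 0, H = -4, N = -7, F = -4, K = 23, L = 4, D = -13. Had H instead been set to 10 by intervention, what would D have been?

Under do(H=10), the mechanism H = 2J - 4 is discarded; H is fixed at 10.
F = min(H, J)  [with H=10, J=0]  = 0
D = 3H + F + 3  [with H=10, F=0]  = 33

33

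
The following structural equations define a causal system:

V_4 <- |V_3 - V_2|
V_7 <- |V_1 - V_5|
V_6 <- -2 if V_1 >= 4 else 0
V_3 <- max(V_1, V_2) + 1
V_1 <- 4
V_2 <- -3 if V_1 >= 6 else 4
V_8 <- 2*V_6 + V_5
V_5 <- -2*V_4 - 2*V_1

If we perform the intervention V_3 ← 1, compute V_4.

3

The intervention breaks the incoming arrows to V_3: V_3 <- max(V_1, V_2) + 1 no longer applies, and V_3 = 1.
V_2 = -3 if V_1 >= 6 else 4  [with V_1=4]  = 4
V_4 = |V_3 - V_2|  [with V_3=1, V_2=4]  = 3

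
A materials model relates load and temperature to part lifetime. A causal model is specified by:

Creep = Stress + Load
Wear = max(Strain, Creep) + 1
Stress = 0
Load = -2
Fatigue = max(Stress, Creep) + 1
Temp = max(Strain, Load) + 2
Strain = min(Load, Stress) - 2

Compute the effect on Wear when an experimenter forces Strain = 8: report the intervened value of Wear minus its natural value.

The intervention breaks the incoming arrows to Strain: Strain = min(Load, Stress) - 2 no longer applies, and Strain = 8.
Creep = Stress + Load  [with Stress=0, Load=-2]  = -2
Wear = max(Strain, Creep) + 1  [with Strain=8, Creep=-2]  = 9
Without intervention: Strain = min(Load, Stress) - 2  [with Load=-2, Stress=0]  = -4; Creep = Stress + Load  [with Stress=0, Load=-2]  = -2; Wear = max(Strain, Creep) + 1  [with Strain=-4, Creep=-2]  = -1.
Change = 9 − (-1) = 10.

10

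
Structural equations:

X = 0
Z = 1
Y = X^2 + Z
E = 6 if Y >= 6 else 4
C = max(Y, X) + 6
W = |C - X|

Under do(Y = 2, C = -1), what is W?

Setting Y = 2, C = -1 by intervention discards those variables' equations.
W = |C - X|  [with C=-1, X=0]  = 1

1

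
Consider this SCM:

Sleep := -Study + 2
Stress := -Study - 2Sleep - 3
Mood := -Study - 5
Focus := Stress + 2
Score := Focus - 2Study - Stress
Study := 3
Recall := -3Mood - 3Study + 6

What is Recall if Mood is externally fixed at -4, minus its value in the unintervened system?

Intervening sets Mood = -4 and removes its equation (Mood := -Study - 5).
Recall = -3Mood - 3Study + 6  [with Mood=-4, Study=3]  = 9
Without intervention: Mood = -Study - 5  [with Study=3]  = -8; Recall = -3Mood - 3Study + 6  [with Mood=-8, Study=3]  = 21.
Change = 9 − 21 = -12.

-12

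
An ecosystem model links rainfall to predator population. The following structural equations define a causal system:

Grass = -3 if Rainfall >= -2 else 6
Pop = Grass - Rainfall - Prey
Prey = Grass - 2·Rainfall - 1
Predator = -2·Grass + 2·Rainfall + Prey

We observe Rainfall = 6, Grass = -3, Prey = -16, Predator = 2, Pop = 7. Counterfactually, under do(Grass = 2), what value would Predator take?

Under do(Grass=2), the mechanism Grass = -3 if Rainfall >= -2 else 6 is discarded; Grass is fixed at 2.
Prey = Grass - 2·Rainfall - 1  [with Grass=2, Rainfall=6]  = -11
Predator = -2·Grass + 2·Rainfall + Prey  [with Grass=2, Rainfall=6, Prey=-11]  = -3

-3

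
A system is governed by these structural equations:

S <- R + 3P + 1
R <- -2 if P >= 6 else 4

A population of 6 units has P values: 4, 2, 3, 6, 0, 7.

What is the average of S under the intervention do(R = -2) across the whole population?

Under do(R=-2), R's equation is replaced by R=-2 for every unit. Per-unit S: 11, 5, 8, 17, -1, 20. Mean = 10.

10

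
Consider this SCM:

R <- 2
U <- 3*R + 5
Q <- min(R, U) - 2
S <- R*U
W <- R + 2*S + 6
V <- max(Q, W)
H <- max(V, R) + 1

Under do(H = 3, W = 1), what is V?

1

Setting H = 3, W = 1 by intervention discards those variables' equations.
U = 3*R + 5  [with R=2]  = 11
Q = min(R, U) - 2  [with R=2, U=11]  = 0
V = max(Q, W)  [with Q=0, W=1]  = 1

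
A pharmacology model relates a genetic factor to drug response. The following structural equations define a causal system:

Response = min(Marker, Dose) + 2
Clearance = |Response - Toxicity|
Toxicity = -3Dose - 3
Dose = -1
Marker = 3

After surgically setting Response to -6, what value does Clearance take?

do(Response=-6) replaces the equation Response = min(Marker, Dose) + 2 with the constant Response = -6.
Toxicity = -3Dose - 3  [with Dose=-1]  = 0
Clearance = |Response - Toxicity|  [with Response=-6, Toxicity=0]  = 6

6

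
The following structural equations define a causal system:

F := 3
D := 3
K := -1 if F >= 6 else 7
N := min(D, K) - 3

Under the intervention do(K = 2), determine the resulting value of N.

-1

The intervention breaks the incoming arrows to K: K := -1 if F >= 6 else 7 no longer applies, and K = 2.
N = min(D, K) - 3  [with D=3, K=2]  = -1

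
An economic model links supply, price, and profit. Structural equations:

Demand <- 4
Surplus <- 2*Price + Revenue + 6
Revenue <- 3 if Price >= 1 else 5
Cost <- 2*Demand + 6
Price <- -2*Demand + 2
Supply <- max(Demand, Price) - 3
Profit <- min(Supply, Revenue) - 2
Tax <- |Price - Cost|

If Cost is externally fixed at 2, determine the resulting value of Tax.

8

Under do(Cost=2), the mechanism Cost <- 2*Demand + 6 is discarded; Cost is fixed at 2.
Price = -2*Demand + 2  [with Demand=4]  = -6
Tax = |Price - Cost|  [with Price=-6, Cost=2]  = 8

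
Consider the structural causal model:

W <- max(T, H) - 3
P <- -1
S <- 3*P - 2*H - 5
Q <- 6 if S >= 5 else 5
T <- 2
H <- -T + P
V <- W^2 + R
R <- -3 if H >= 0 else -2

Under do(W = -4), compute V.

The intervention breaks the incoming arrows to W: W <- max(T, H) - 3 no longer applies, and W = -4.
H = -T + P  [with T=2, P=-1]  = -3
R = -3 if H >= 0 else -2  [with H=-3]  = -2
V = W^2 + R  [with W=-4, R=-2]  = 14

14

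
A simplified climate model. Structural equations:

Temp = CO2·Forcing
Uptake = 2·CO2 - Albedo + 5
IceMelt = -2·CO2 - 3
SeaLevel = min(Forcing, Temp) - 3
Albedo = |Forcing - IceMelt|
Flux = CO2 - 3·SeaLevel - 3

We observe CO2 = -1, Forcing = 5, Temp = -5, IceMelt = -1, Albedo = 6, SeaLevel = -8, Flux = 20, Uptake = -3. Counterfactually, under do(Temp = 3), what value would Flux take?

-4

The intervention breaks the incoming arrows to Temp: Temp = CO2·Forcing no longer applies, and Temp = 3.
SeaLevel = min(Forcing, Temp) - 3  [with Forcing=5, Temp=3]  = 0
Flux = CO2 - 3·SeaLevel - 3  [with CO2=-1, SeaLevel=0]  = -4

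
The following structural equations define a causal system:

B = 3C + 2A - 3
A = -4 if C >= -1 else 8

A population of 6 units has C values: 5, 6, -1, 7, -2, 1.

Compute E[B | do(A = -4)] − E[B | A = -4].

-2.8

Under do(A=-4), A's equation is replaced by A=-4 for every unit. Per-unit B: 4, 7, -14, 10, -17, -8. Mean = -3.
Conditioning on A=-4 selects the 5 unit(s) with C ∈ {5, 6, -1, 7, 1}. Their B values: 4, 7, -14, 10, -8. Mean = -0.2.
Difference = -3 − (-0.2) = -2.8.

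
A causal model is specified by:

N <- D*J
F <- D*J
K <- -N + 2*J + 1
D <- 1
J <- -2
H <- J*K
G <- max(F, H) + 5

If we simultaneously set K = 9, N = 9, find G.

3

The joint intervention fixes K = 9, N = 9, removing each variable's own equation.
F = D*J  [with D=1, J=-2]  = -2
H = J*K  [with J=-2, K=9]  = -18
G = max(F, H) + 5  [with F=-2, H=-18]  = 3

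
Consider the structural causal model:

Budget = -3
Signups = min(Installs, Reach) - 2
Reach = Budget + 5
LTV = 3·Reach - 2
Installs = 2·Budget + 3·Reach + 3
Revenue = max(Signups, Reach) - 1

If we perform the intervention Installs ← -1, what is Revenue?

1

do(Installs=-1) replaces the equation Installs = 2·Budget + 3·Reach + 3 with the constant Installs = -1.
Reach = Budget + 5  [with Budget=-3]  = 2
Signups = min(Installs, Reach) - 2  [with Installs=-1, Reach=2]  = -3
Revenue = max(Signups, Reach) - 1  [with Signups=-3, Reach=2]  = 1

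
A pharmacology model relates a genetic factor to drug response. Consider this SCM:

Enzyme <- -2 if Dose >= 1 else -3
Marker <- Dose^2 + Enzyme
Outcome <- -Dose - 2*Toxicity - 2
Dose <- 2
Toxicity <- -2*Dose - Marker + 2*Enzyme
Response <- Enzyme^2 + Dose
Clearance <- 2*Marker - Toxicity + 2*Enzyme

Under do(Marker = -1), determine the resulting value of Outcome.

The intervention breaks the incoming arrows to Marker: Marker <- Dose^2 + Enzyme no longer applies, and Marker = -1.
Enzyme = -2 if Dose >= 1 else -3  [with Dose=2]  = -2
Toxicity = -2*Dose - Marker + 2*Enzyme  [with Dose=2, Marker=-1, Enzyme=-2]  = -7
Outcome = -Dose - 2*Toxicity - 2  [with Dose=2, Toxicity=-7]  = 10

10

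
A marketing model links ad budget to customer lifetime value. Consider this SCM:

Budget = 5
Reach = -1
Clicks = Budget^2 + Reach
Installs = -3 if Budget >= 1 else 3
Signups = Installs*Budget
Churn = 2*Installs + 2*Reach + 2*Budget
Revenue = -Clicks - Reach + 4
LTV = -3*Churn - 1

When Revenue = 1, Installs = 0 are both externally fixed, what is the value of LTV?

The joint intervention fixes Revenue = 1, Installs = 0, removing each variable's own equation.
Churn = 2*Installs + 2*Reach + 2*Budget  [with Installs=0, Reach=-1, Budget=5]  = 8
LTV = -3*Churn - 1  [with Churn=8]  = -25

-25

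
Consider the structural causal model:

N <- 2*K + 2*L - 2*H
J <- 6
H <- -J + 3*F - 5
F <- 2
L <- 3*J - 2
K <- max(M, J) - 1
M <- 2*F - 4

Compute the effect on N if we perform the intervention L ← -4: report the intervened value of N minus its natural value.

Under do(L=-4), the mechanism L <- 3*J - 2 is discarded; L is fixed at -4.
M = 2*F - 4  [with F=2]  = 0
K = max(M, J) - 1  [with M=0, J=6]  = 5
H = -J + 3*F - 5  [with J=6, F=2]  = -5
N = 2*K + 2*L - 2*H  [with K=5, L=-4, H=-5]  = 12
Without intervention: M = 2*F - 4  [with F=2]  = 0; K = max(M, J) - 1  [with M=0, J=6]  = 5; L = 3*J - 2  [with J=6]  = 16; H = -J + 3*F - 5  [with J=6, F=2]  = -5; N = 2*K + 2*L - 2*H  [with K=5, L=16, H=-5]  = 52.
Change = 12 − 52 = -40.

-40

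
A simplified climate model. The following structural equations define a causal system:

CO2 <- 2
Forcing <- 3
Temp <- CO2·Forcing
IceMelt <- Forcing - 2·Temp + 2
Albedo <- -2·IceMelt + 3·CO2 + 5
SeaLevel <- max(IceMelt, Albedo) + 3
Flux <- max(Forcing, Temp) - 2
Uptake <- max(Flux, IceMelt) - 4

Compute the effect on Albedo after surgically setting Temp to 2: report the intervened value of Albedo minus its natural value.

do(Temp=2) replaces the equation Temp <- CO2·Forcing with the constant Temp = 2.
IceMelt = Forcing - 2·Temp + 2  [with Forcing=3, Temp=2]  = 1
Albedo = -2·IceMelt + 3·CO2 + 5  [with IceMelt=1, CO2=2]  = 9
Without intervention: Temp = CO2·Forcing  [with CO2=2, Forcing=3]  = 6; IceMelt = Forcing - 2·Temp + 2  [with Forcing=3, Temp=6]  = -7; Albedo = -2·IceMelt + 3·CO2 + 5  [with IceMelt=-7, CO2=2]  = 25.
Change = 9 − 25 = -16.

-16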